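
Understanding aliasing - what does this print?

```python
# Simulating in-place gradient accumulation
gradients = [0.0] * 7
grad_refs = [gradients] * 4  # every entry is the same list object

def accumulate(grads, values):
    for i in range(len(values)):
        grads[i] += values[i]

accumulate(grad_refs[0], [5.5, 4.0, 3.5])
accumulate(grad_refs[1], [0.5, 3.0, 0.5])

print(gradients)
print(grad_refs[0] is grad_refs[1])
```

Key concept: gradient accumulation aliasing.
Step by step:
`gradients = [0.0] * 7` → gradients = [0.0, 0.0, 0.0, 0.0, 0.0, 0.0, 0.0]
`grad_refs = [gradients] * 4` → grad_refs = [[0.0, 0.0, 0.0, 0.0, 0.0, 0.0, 0.0], [0.0, 0.0, 0.0, 0.0, 0.0, 0.0, 0.0], [0.0, 0.0, 0.0, 0.0, 0.0, 0.0, 0.0], [0.0, 0.0, 0.0, 0.0, 0.0, 0.0, 0.0]]
`accumulate(grad_refs[0], [5.5, 4.0, 3.5])` → gradients = [5.5, 4.0, 3.5, 0.0, 0.0, 0.0, 0.0]; grad_refs = [[5.5, 4.0, 3.5, 0.0, 0.0, 0.0, 0.0], [5.5, 4.0, 3.5, 0.0, 0.0, 0.0, 0.0], [5.5, 4.0, 3.5, 0.0, 0.0, 0.0, 0.0], [5.5, 4.0, 3.5, 0.0, 0.0, 0.0, 0.0]]
`accumulate(grad_refs[1], [0.5, 3.0, 0.5])` → gradients = [6.0, 7.0, 4.0, 0.0, 0.0, 0.0, 0.0]; grad_refs = [[6.0, 7.0, 4.0, 0.0, 0.0, 0.0, 0.0], [6.0, 7.0, 4.0, 0.0, 0.0, 0.0, 0.0], [6.0, 7.0, 4.0, 0.0, 0.0, 0.0, 0.0], [6.0, 7.0, 4.0, 0.0, 0.0, 0.0, 0.0]]
`print(gradients)` → prints [6.0, 7.0, 4.0, 0.0, 0.0, 0.0, 0.0]
`print(grad_refs[0] is grad_refs[1])` → prints True

Answer:
[6.0, 7.0, 4.0, 0.0, 0.0, 0.0, 0.0]
True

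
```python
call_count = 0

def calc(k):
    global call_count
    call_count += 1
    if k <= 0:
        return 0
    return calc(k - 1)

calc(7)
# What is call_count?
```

Linear recursion stepping by 1: 8 calls from k=7 down to ≤0.

Answer: 8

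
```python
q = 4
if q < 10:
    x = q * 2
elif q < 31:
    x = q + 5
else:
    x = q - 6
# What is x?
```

Trace:
`q = 4` → q = 4
`if q < 10: ...` → q < 10 is True → x = 8
So x = 8

Answer: 8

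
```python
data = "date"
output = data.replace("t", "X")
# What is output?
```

Trace:
`data = "date"` → data = 'date'
`output = data.replace("t", "X")` → output = 'daXe'
So output = 'daXe'

Answer: 'daXe'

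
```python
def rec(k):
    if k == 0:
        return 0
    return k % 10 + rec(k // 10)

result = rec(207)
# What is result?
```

Sum of digits of 207: 7 + 0 + 2 = 9

Answer: 9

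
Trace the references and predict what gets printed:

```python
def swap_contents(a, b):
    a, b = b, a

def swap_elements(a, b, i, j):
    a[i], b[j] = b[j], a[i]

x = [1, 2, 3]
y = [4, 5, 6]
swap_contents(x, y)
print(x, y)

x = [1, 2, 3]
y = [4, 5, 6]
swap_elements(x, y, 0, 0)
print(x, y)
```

Key concept: parameter rebinding vs mutation.
Step by step:
`x = [1, 2, 3]` → x = [1, 2, 3]
`y = [4, 5, 6]` → y = [4, 5, 6]
`swap_contents(x, y)` → no visible change to tracked variables
`print(x, y)` → prints [1, 2, 3] [4, 5, 6]
`x = [1, 2, 3]` → x = [1, 2, 3]
`y = [4, 5, 6]` → y = [4, 5, 6]
`swap_elements(x, y, 0, 0)` → x = [4, 2, 3]; y = [1, 5, 6]
`print(x, y)` → prints [4, 2, 3] [1, 5, 6]

Answer:
[1, 2, 3] [4, 5, 6]
[4, 2, 3] [1, 5, 6]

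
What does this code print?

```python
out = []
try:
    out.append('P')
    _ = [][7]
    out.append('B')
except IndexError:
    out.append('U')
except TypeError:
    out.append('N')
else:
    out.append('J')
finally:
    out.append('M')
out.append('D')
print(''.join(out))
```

Execution trace: 'P' (try body) → 'U' (except IndexError) → 'M' (finally) → 'D' (after the try/except). Output: PUMD

Answer: PUMD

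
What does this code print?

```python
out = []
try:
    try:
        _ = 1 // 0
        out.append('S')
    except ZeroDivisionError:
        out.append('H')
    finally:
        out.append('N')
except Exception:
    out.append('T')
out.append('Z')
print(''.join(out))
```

Execution trace: 'H' (inner except ZeroDivisionError) → 'N' (inner finally) → 'Z' (after the try/except). Output: HNZ

Answer: HNZ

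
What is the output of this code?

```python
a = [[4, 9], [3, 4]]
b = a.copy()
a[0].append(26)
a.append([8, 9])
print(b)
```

Key concept: shallow copy with nested lists.
Step by step:
`a = [[4, 9], [3, 4]]` → a = [[4, 9], [3, 4]]
`b = a.copy()` → b = [[4, 9], [3, 4]]
`a[0].append(26)` → a = [[4, 9, 26], [3, 4]]; b = [[4, 9, 26], [3, 4]]
`a.append([8, 9])` → a = [[4, 9, 26], [3, 4], [8, 9]]
`print(b)` → prints [[4, 9, 26], [3, 4]]

Answer: [[4, 9, 26], [3, 4]]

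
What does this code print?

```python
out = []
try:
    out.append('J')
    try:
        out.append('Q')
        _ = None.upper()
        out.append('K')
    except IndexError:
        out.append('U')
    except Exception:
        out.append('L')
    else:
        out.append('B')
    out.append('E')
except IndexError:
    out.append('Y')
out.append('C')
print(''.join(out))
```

Execution trace: 'J' (try body) → 'Q' (inner try body) → 'L' (inner except Exception) → 'E' (try body, no exception) → 'C' (after the try/except). Output: JQLEC

Answer: JQLEC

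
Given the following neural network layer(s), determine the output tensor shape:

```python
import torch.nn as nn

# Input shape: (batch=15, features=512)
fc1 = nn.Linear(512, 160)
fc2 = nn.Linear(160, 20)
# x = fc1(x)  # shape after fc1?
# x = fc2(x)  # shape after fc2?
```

Input: (15, 512) -> after fc1: (15, 160) -> Output: (15, 20)

Answer: (15, 20)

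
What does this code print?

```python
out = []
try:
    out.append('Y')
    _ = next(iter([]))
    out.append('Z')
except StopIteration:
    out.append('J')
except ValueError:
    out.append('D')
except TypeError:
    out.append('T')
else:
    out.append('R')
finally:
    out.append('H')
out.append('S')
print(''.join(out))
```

Execution trace: 'Y' (try body) → 'J' (except StopIteration) → 'H' (finally) → 'S' (after the try/except). Output: YJHS

Answer: YJHS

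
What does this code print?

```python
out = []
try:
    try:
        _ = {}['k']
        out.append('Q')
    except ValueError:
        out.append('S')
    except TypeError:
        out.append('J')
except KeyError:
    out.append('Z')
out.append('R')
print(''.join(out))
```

Execution trace: 'Z' (outer except KeyError) → 'R' (after the try/except). Output: ZR

Answer: ZR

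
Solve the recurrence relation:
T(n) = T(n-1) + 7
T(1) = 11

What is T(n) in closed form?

Unrolling: T(n) = T(1) + 7·(n-1) = 11 + 7(n-1) = 7n + 4.

Answer: T(n) = 7n + 4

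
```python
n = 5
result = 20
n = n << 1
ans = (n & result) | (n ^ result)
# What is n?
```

Trace:
`n = 5` → n = 5
`result = 20` → result = 20
`n = n << 1` → n = 10
`ans = (n & result) | (n ^ result)` → ans = 30
So n = 10

Answer: 10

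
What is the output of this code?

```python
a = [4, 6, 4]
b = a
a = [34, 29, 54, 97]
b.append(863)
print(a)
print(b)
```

Key concept: rebinding vs mutation: a is rebound to a new list, b still points at the original.
Step by step:
`a = [4, 6, 4]` → a = [4, 6, 4]
`b = a` → b = [4, 6, 4] (same object as a)
`a = [34, 29, 54, 97]` → a = [34, 29, 54, 97]
`b.append(863)` → b = [4, 6, 4, 863]
`print(a)` → prints [34, 29, 54, 97]
`print(b)` → prints [4, 6, 4, 863]

Answer:
[34, 29, 54, 97]
[4, 6, 4, 863]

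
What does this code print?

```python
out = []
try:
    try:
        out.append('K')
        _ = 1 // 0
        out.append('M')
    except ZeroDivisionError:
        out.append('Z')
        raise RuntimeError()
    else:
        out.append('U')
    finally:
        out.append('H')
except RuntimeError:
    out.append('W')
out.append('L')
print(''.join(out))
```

Execution trace: 'K' (try body) → 'Z' (except ZeroDivisionError) → 'H' (finally) → 'W' (outer except RuntimeError) → 'L' (after the try/except). Output: KZHWL

Answer: KZHWL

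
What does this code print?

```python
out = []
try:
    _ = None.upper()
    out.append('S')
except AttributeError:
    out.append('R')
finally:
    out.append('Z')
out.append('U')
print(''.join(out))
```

Execution trace: 'R' (except AttributeError) → 'Z' (finally) → 'U' (after the try/except). Output: RZU

Answer: RZU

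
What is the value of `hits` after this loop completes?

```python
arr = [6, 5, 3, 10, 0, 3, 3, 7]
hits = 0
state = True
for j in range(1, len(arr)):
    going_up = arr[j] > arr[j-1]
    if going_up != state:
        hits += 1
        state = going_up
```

Count direction changes in [6, 5, 3, 10, 0, 3, 3, 7]
`hits` takes the values: 0 → 1 → 2 → 3 → 4 → 5 → 6

Answer: 6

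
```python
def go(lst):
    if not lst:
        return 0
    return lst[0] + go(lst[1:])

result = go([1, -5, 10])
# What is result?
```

1 + (-5) + 10 + 0 = 6

Answer: 6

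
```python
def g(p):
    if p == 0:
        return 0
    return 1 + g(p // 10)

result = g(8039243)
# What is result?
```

Count of digits of 8039243: 7

Answer: 7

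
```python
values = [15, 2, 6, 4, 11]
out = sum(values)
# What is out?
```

Trace:
`values = [15, 2, 6, 4, 11]` → values = [15, 2, 6, 4, 11]
`out = sum(values)` → out = 38
So out = 38

Answer: 38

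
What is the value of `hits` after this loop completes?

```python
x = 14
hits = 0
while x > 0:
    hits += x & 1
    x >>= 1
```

Count set bits in 14 (binary: 0b1110)
`hits` takes the values: 0 → 1 → 2 → 3

Answer: 3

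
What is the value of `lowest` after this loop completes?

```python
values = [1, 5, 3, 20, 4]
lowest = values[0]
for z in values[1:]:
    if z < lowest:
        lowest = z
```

Minimum of [1, 5, 3, 20, 4]
`lowest` takes the values: 1

Answer: 1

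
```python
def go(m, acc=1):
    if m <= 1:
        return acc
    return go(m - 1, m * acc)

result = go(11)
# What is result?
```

Accumulator trace (n, acc): (11, 1) -> (10, 11) -> (9, 110) -> (8, 990) -> (7, 7920) -> (6, 55440) -> (5, 332640) -> (4, 1663200) -> (3, 6652800) -> (2, 19958400) -> (1, 39916800) -> return 39916800

Answer: 39916800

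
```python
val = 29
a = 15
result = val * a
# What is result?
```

Trace:
`val = 29` → val = 29
`a = 15` → a = 15
`result = val * a` → result = 435
So result = 435

Answer: 435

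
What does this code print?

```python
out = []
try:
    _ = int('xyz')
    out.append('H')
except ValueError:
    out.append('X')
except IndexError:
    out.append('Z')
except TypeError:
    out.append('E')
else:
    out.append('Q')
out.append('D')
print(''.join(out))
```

Execution trace: 'X' (except ValueError) → 'D' (after the try/except). Output: XD

Answer: XD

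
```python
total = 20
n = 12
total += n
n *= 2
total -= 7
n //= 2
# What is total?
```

Trace:
`total = 20` → total = 20
`n = 12` → n = 12
`total += n` → total = 32
`n *= 2` → n = 24
`total -= 7` → total = 25
`n //= 2` → n = 12
So total = 25

Answer: 25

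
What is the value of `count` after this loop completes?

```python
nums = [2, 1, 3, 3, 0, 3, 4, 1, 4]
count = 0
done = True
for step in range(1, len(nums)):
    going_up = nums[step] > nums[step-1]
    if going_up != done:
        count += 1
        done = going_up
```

Count direction changes in [2, 1, 3, 3, 0, 3, 4, 1, 4]
`count` takes the values: 0 → 1 → 2 → 3 → 4 → 5 → 6

Answer: 6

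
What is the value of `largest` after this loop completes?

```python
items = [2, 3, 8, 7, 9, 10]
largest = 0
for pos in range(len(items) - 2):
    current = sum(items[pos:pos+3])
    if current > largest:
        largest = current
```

Max sum of 3-element window in [2, 3, 8, 7, 9, 10]
`largest` takes the values: 0 → 13 → 18 → 24 → 26

Answer: 26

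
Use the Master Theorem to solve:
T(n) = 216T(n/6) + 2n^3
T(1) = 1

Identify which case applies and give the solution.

a=216, b=6, f(n)=2n^3. log_6(216) = 3. Since c=3 = 3, Case 2 applies: T(n) = Θ(n^log_b(a) · log n) = O(n^3 log n).

Answer: O(n^3 log n) - Case 2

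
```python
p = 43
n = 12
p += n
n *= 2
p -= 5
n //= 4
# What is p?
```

Trace:
`p = 43` → p = 43
`n = 12` → n = 12
`p += n` → p = 55
`n *= 2` → n = 24
`p -= 5` → p = 50
`n //= 4` → n = 6
So p = 50

Answer: 50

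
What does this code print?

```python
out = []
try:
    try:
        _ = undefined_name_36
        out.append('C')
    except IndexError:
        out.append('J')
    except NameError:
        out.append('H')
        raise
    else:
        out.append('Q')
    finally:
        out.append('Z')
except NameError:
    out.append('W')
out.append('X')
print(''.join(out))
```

Execution trace: 'H' (inner except NameError) → 'Z' (inner finally) → 'W' (outer except NameError) → 'X' (after the try/except). Output: HZWX

Answer: HZWX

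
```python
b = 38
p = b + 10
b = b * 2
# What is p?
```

Trace:
`b = 38` → b = 38
`p = b + 10` → p = 48
`b = b * 2` → b = 76
So p = 48

Answer: 48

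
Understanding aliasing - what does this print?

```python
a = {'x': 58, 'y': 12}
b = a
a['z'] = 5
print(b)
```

Key concept: dict aliasing.
Step by step:
`a = {'x': 58, 'y': 12}` → a = {'x': 58, 'y': 12}
`b = a` → b = {'x': 58, 'y': 12} (same object as a)
`a['z'] = 5` → a = {'x': 58, 'y': 12, 'z': 5} (same object as b); b = {'x': 58, 'y': 12, 'z': 5} (same object as a)
`print(b)` → prints {'x': 58, 'y': 12, 'z': 5}

Answer: {'x': 58, 'y': 12, 'z': 5}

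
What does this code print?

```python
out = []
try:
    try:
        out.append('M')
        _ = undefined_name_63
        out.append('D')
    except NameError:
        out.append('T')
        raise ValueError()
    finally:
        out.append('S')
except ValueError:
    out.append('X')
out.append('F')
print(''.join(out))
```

Execution trace: 'M' (inner try body) → 'T' (inner except NameError) → 'S' (inner finally) → 'X' (outer except ValueError) → 'F' (after the try/except). Output: MTSXF

Answer: MTSXF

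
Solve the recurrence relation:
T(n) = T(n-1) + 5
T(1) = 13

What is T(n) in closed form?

Unrolling: T(n) = T(1) + 5·(n-1) = 13 + 5(n-1) = 5n + 8.

Answer: T(n) = 5n + 8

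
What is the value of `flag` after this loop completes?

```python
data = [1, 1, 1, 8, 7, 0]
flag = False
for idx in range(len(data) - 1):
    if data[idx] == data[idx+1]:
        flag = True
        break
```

Check consecutive duplicates in [1, 1, 1, 8, 7, 0]
`flag` takes the values: False → True

Answer: True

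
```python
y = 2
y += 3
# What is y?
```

Trace:
`y = 2` → y = 2
`y += 3` → y = 5
So y = 5

Answer: 5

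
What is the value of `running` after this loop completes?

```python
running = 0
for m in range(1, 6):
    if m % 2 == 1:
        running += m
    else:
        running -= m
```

Add odd, subtract even
`running` takes the values: 0 → 1 → -1 → 2 → -2 → 3

Answer: 3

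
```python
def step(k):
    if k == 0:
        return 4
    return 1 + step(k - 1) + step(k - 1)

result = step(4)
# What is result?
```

step(k) = 1 + 2·step(k-1), step(0)=4. Closed form: (4+1)·2^4 - 1 = 79.

Answer: 79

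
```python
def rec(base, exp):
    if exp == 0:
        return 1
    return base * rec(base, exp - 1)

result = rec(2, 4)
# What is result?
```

rec(2, 4) = 2 * 2 * 2 * 2 = 16

Answer: 16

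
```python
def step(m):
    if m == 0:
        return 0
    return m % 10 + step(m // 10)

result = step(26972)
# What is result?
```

Sum of digits of 26972: 2 + 7 + 9 + 6 + 2 = 26

Answer: 26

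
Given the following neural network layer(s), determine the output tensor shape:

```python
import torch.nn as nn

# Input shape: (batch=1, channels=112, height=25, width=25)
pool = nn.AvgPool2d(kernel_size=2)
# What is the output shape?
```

Input: (1, 112, 25, 25) -> Output: (1, 112, 12, 12)

Answer: (1, 112, 12, 12)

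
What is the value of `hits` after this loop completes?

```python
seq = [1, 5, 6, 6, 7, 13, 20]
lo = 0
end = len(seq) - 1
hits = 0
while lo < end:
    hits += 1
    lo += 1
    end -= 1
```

Iterations until pointers meet (list length 7)
`hits` takes the values: 0 → 1 → 2 → 3

Answer: 3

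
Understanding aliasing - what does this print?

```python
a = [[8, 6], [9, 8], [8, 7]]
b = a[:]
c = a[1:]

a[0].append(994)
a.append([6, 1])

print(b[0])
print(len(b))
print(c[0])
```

Key concept: slice with nested mutation.
Step by step:
`a = [[8, 6], [9, 8], [8, 7]]` → a = [[8, 6], [9, 8], [8, 7]]
`b = a[:]` → b = [[8, 6], [9, 8], [8, 7]]
`c = a[1:]` → c = [[9, 8], [8, 7]]
`a[0].append(994)` → a = [[8, 6, 994], [9, 8], [8, 7]]; b = [[8, 6, 994], [9, 8], [8, 7]]
`a.append([6, 1])` → a = [[8, 6, 994], [9, 8], [8, 7], [6, 1]]
`print(b[0])` → prints [8, 6, 994]
`print(len(b))` → prints 3
`print(c[0])` → prints [9, 8]

Answer:
[8, 6, 994]
3
[9, 8]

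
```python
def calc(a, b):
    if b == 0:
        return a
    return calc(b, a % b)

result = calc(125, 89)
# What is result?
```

calc(125, 89) -> calc(89, 36) -> calc(36, 17) -> calc(17, 2) -> calc(2, 1) -> calc(1, 0) -> 1

Answer: 1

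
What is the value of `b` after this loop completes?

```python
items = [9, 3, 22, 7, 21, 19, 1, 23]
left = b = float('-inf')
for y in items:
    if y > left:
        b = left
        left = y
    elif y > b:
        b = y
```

Second largest (with repeats) in [9, 3, 22, 7, 21, 19, 1, 23]
`b` takes the values: -inf → 3 → 9 → 21 → 22

Answer: 22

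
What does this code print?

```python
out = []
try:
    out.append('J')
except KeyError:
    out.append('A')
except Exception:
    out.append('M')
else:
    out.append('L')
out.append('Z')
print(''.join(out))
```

Execution trace: 'J' (try body, no exception) → 'L' (else) → 'Z' (after the try/except). Output: JLZ

Answer: JLZ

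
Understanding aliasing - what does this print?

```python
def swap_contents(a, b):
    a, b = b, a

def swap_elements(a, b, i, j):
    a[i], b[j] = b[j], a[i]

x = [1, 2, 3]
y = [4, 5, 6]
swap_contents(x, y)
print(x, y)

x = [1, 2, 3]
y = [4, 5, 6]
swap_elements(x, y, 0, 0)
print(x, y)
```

Key concept: parameter rebinding vs mutation.
Step by step:
`x = [1, 2, 3]` → x = [1, 2, 3]
`y = [4, 5, 6]` → y = [4, 5, 6]
`swap_contents(x, y)` → no visible change to tracked variables
`print(x, y)` → prints [1, 2, 3] [4, 5, 6]
`x = [1, 2, 3]` → x = [1, 2, 3]
`y = [4, 5, 6]` → y = [4, 5, 6]
`swap_elements(x, y, 0, 0)` → x = [4, 2, 3]; y = [1, 5, 6]
`print(x, y)` → prints [4, 2, 3] [1, 5, 6]

Answer:
[1, 2, 3] [4, 5, 6]
[4, 2, 3] [1, 5, 6]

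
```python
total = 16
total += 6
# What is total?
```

Trace:
`total = 16` → total = 16
`total += 6` → total = 22
So total = 22

Answer: 22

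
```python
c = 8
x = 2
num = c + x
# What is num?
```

Trace:
`c = 8` → c = 8
`x = 2` → x = 2
`num = c + x` → num = 10
So num = 10

Answer: 10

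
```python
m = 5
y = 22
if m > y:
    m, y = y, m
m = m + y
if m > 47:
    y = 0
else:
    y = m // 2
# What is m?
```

Trace:
`m = 5` → m = 5
`y = 22` → y = 22
`if m > y: ...` → m > y is False → no variable changes
`m = m + y` → m = 27
`if m > 47: ...` → m > 47 is False, take else branch → y = 13
So m = 27

Answer: 27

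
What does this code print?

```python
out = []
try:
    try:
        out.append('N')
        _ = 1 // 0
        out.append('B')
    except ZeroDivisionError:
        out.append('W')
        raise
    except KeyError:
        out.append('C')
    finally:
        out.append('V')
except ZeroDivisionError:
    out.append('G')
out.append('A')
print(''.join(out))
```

Execution trace: 'N' (inner try body) → 'W' (inner except ZeroDivisionError) → 'V' (inner finally) → 'G' (outer except ZeroDivisionError) → 'A' (after the try/except). Output: NWVGA

Answer: NWVGA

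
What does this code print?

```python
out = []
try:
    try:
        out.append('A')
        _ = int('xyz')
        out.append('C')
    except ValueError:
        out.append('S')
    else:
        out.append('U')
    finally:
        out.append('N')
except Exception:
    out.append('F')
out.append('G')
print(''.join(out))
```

Execution trace: 'A' (inner try body) → 'S' (inner except ValueError) → 'N' (inner finally) → 'G' (after the try/except). Output: ASNG

Answer: ASNG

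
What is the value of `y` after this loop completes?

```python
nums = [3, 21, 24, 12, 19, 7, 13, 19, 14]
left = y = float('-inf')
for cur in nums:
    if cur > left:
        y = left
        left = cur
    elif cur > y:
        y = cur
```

Second largest (with repeats) in [3, 21, 24, 12, 19, 7, 13, 19, 14]
`y` takes the values: -inf → 3 → 21

Answer: 21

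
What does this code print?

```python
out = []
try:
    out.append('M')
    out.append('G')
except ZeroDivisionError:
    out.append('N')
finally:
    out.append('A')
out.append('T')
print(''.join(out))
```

Execution trace: 'M' (try body) → 'G' (try body, no exception) → 'A' (finally) → 'T' (after the try/except). Output: MGAT

Answer: MGAT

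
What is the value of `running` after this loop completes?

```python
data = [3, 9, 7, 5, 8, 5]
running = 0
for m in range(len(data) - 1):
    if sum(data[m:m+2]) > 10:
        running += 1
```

Count windows with sum > 10
`running` takes the values: 0 → 1 → 2 → 3 → 4 → 5

Answer: 5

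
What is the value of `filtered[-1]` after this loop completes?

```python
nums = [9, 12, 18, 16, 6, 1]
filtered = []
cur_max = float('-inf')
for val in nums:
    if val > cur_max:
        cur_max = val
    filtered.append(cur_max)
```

Running max ends at 18
`filtered` takes the values: [] → [9] → [9, 12] → [9, 12, 18] → [9, 12, 18, 18] → [9, 12, 18, 18, 18] → [9, 12, 18, 18, 18, 18]
So `filtered[-1]` = 18

Answer: 18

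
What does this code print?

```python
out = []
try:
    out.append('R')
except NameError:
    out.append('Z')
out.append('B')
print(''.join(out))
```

Execution trace: 'R' (try body, no exception) → 'B' (after the try/except). Output: RB

Answer: RB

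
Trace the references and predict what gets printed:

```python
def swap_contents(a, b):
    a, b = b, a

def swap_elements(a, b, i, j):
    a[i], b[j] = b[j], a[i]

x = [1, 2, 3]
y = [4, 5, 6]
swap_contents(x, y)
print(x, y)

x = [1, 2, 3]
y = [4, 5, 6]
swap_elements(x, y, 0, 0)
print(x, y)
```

Key concept: parameter rebinding vs mutation.
Step by step:
`x = [1, 2, 3]` → x = [1, 2, 3]
`y = [4, 5, 6]` → y = [4, 5, 6]
`swap_contents(x, y)` → no visible change to tracked variables
`print(x, y)` → prints [1, 2, 3] [4, 5, 6]
`x = [1, 2, 3]` → x = [1, 2, 3]
`y = [4, 5, 6]` → y = [4, 5, 6]
`swap_elements(x, y, 0, 0)` → x = [4, 2, 3]; y = [1, 5, 6]
`print(x, y)` → prints [4, 2, 3] [1, 5, 6]

Answer:
[1, 2, 3] [4, 5, 6]
[4, 2, 3] [1, 5, 6]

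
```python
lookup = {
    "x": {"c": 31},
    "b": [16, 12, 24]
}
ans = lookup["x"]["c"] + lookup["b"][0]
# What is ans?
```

Trace:
`lookup = { ...` → lookup = {'x': {'c': 31}, 'b': [16, 12, 24]}
`ans = lookup["x"]["c"] + lookup["b"][0]` → ans = 47
So ans = 47

Answer: 47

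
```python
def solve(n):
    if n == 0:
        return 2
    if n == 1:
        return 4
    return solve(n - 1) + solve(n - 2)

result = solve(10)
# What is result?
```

Build up from base cases: solve(0)=2, solve(1)=4, solve(2)=6, solve(3)=10, solve(4)=16, solve(5)=26, solve(6)=42, ..., solve(10)=288

Answer: 288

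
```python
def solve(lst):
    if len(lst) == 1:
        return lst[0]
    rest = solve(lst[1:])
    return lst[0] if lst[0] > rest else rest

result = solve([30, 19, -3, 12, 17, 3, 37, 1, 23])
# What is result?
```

Recursive max over [30, 19, -3, 12, 17, 3, 37, 1, 23] = 37

Answer: 37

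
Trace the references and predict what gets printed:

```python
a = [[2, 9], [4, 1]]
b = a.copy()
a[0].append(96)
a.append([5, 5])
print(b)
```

Key concept: shallow copy with nested lists.
Step by step:
`a = [[2, 9], [4, 1]]` → a = [[2, 9], [4, 1]]
`b = a.copy()` → b = [[2, 9], [4, 1]]
`a[0].append(96)` → a = [[2, 9, 96], [4, 1]]; b = [[2, 9, 96], [4, 1]]
`a.append([5, 5])` → a = [[2, 9, 96], [4, 1], [5, 5]]
`print(b)` → prints [[2, 9, 96], [4, 1]]

Answer: [[2, 9, 96], [4, 1]]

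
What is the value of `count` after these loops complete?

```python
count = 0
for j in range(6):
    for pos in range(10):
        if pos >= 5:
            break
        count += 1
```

Inner breaks at 5, outer runs 6 times
`count` takes the values: 0 → 1 → 2 → 3 → 4 → 5 → 6 → 7 → 8 → 9 → 10 → 11 → 12 → 13 → 14 → 15 → 16 → 17 → 18 → 19 → 20 → 21 → 22 → 23 → 24 → 25 → 26 → 27 → 28 → 29 → 30

Answer: 30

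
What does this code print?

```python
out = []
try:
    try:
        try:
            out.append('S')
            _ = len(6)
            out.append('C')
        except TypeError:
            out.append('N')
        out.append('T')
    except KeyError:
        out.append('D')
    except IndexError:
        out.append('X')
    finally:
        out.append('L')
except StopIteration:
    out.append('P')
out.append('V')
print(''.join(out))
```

Execution trace: 'S' (inner try body) → 'N' (inner except TypeError) → 'T' (try body, no exception) → 'L' (finally) → 'V' (after the try/except). Output: SNTLV

Answer: SNTLV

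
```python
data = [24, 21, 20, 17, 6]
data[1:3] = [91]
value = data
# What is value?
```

Trace:
`data = [24, 21, 20, 17, 6]` → data = [24, 21, 20, 17, 6]
`data[1:3] = [91]` → data = [24, 91, 17, 6]
`value = data` → value = [24, 91, 17, 6]
So value = [24, 91, 17, 6]

Answer: [24, 91, 17, 6]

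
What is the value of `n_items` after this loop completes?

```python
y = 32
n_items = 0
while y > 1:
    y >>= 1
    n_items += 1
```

Count right shifts until 1
`n_items` takes the values: 0 → 1 → 2 → 3 → 4 → 5

Answer: 5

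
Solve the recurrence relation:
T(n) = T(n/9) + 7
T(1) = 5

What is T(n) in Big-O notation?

Each step divides n by 9 and adds 7. After log_9(n) steps we reach T(1)=5. So T(n) = 7·log_9(n) + 5 = O(log n).

Answer: O(log n)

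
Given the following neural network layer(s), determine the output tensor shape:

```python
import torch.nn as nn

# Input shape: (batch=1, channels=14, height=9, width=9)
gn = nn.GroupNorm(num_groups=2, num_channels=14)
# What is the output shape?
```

Input: (1, 14, 9, 9) -> Output: (1, 14, 9, 9)

Answer: (1, 14, 9, 9)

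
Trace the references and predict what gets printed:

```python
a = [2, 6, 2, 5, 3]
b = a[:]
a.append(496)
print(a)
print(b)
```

Key concept: slice [:] creates copy.
Step by step:
`a = [2, 6, 2, 5, 3]` → a = [2, 6, 2, 5, 3]
`b = a[:]` → b = [2, 6, 2, 5, 3]
`a.append(496)` → a = [2, 6, 2, 5, 3, 496]
`print(a)` → prints [2, 6, 2, 5, 3, 496]
`print(b)` → prints [2, 6, 2, 5, 3]

Answer:
[2, 6, 2, 5, 3, 496]
[2, 6, 2, 5, 3]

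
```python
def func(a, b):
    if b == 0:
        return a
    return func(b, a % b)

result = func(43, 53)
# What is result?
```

func(43, 53) -> func(53, 43) -> func(43, 10) -> func(10, 3) -> func(3, 1) -> func(1, 0) -> 1

Answer: 1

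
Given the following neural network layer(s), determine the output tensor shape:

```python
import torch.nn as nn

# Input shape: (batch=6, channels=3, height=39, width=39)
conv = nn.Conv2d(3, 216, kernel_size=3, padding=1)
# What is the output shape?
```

Input: (6, 3, 39, 39) -> Output: (6, 216, 39, 39)

Answer: (6, 216, 39, 39)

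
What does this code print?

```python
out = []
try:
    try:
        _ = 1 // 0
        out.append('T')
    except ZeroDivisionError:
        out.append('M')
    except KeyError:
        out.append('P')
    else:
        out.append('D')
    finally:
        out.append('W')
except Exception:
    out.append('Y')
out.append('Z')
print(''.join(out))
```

Execution trace: 'M' (inner except ZeroDivisionError) → 'W' (inner finally) → 'Z' (after the try/except). Output: MWZ

Answer: MWZ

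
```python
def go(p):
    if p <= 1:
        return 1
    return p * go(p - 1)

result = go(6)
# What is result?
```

go(6) = 6 * 5 * 4 * 3 * 2 * 1 = 720

Answer: 720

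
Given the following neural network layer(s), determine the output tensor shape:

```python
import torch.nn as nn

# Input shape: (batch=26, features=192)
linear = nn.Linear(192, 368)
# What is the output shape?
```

Input: (26, 192) -> Output: (26, 368)

Answer: (26, 368)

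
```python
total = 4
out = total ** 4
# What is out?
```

Trace:
`total = 4` → total = 4
`out = total ** 4` → out = 256
So out = 256

Answer: 256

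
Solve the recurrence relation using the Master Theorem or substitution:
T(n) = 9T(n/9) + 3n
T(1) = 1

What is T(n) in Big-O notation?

By Master Theorem: a=9, b=9, f(n)=3n. Since log_9(9) = 1 and f(n) = Θ(n^1), Case 2 applies. T(n) = O(n log n).

Answer: O(n log n)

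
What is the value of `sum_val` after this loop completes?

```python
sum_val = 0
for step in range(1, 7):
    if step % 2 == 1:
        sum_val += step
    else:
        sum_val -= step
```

Add odd, subtract even
`sum_val` takes the values: 0 → 1 → -1 → 2 → -2 → 3 → -3

Answer: -3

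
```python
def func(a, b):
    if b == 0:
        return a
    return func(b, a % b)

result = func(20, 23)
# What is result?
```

func(20, 23) -> func(23, 20) -> func(20, 3) -> func(3, 2) -> func(2, 1) -> func(1, 0) -> 1

Answer: 1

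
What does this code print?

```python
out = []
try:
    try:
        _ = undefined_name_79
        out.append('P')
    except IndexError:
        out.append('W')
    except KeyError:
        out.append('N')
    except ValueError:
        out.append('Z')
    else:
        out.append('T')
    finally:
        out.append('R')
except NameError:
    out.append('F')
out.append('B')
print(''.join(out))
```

Execution trace: 'R' (finally) → 'F' (outer except NameError) → 'B' (after the try/except). Output: RFB

Answer: RFB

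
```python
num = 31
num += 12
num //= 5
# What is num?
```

Trace:
`num = 31` → num = 31
`num += 12` → num = 43
`num //= 5` → num = 8
So num = 8

Answer: 8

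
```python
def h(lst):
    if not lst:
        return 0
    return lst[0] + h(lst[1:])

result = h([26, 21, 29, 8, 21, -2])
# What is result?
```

26 + 21 + 29 + 8 + 21 + (-2) + 0 = 103

Answer: 103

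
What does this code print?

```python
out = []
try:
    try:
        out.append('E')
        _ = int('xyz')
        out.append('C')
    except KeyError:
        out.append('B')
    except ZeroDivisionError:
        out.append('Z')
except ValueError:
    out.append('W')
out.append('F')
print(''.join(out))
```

Execution trace: 'E' (try body) → 'W' (outer except ValueError) → 'F' (after the try/except). Output: EWF

Answer: EWF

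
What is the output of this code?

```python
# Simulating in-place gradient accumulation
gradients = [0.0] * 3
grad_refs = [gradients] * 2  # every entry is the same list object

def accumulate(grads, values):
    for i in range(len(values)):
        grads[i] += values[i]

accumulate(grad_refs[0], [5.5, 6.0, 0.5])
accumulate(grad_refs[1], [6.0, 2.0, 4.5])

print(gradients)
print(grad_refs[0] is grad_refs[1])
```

Key concept: gradient accumulation aliasing.
Step by step:
`gradients = [0.0] * 3` → gradients = [0.0, 0.0, 0.0]
`grad_refs = [gradients] * 2` → grad_refs = [[0.0, 0.0, 0.0], [0.0, 0.0, 0.0]]
`accumulate(grad_refs[0], [5.5, 6.0, 0.5])` → gradients = [5.5, 6.0, 0.5]; grad_refs = [[5.5, 6.0, 0.5], [5.5, 6.0, 0.5]]
`accumulate(grad_refs[1], [6.0, 2.0, 4.5])` → gradients = [11.5, 8.0, 5.0]; grad_refs = [[11.5, 8.0, 5.0], [11.5, 8.0, 5.0]]
`print(gradients)` → prints [11.5, 8.0, 5.0]
`print(grad_refs[0] is grad_refs[1])` → prints True

Answer:
[11.5, 8.0, 5.0]
True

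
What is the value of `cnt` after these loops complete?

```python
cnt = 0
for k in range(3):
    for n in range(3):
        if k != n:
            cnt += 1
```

3² - 3 (exclude diagonal)
`cnt` takes the values: 0 → 1 → 2 → 3 → 4 → 5 → 6

Answer: 6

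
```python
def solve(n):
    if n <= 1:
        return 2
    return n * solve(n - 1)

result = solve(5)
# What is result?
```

solve(5) = 5 * 4 * 3 * 2 * 2 = 240

Answer: 240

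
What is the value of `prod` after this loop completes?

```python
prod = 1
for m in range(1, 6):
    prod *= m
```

5! = 120
`prod` takes the values: 1 → 2 → 6 → 24 → 120

Answer: 120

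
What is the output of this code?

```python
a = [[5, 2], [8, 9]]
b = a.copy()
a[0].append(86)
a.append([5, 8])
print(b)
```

Key concept: shallow copy with nested lists.
Step by step:
`a = [[5, 2], [8, 9]]` → a = [[5, 2], [8, 9]]
`b = a.copy()` → b = [[5, 2], [8, 9]]
`a[0].append(86)` → a = [[5, 2, 86], [8, 9]]; b = [[5, 2, 86], [8, 9]]
`a.append([5, 8])` → a = [[5, 2, 86], [8, 9], [5, 8]]
`print(b)` → prints [[5, 2, 86], [8, 9]]

Answer: [[5, 2, 86], [8, 9]]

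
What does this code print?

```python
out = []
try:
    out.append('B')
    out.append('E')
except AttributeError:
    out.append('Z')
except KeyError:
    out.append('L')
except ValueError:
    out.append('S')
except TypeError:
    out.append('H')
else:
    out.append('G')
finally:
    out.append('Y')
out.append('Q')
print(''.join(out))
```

Execution trace: 'B' (try body) → 'E' (try body, no exception) → 'G' (else) → 'Y' (finally) → 'Q' (after the try/except). Output: BEGYQ

Answer: BEGYQ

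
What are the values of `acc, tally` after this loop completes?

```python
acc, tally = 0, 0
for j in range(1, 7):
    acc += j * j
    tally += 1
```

Sum of squares and count
`acc, tally` takes the values: (0, 0) → (1, 0) → (1, 1) → (5, 1) → (5, 2) → (14, 2) → (14, 3) → (30, 3) → (30, 4) → (55, 4) → (55, 5) → (91, 5) → (91, 6)

Answer: 91, 6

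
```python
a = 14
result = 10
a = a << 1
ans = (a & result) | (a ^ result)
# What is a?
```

Trace:
`a = 14` → a = 14
`result = 10` → result = 10
`a = a << 1` → a = 28
`ans = (a & result) | (a ^ result)` → ans = 30
So a = 28

Answer: 28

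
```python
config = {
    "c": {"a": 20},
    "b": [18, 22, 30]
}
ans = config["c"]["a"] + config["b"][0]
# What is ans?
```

Trace:
`config = { ...` → config = {'c': {'a': 20}, 'b': [18, 22, 30]}
`ans = config["c"]["a"] + config["b"][0]` → ans = 38
So ans = 38

Answer: 38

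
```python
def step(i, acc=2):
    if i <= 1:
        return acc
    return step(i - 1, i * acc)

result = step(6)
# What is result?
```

Accumulator trace (n, acc): (6, 2) -> (5, 12) -> (4, 60) -> (3, 240) -> (2, 720) -> (1, 1440) -> return 1440

Answer: 1440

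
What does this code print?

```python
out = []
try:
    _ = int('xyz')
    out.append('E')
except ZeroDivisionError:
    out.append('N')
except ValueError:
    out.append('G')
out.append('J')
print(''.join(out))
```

Execution trace: 'G' (except ValueError) → 'J' (after the try/except). Output: GJ

Answer: GJ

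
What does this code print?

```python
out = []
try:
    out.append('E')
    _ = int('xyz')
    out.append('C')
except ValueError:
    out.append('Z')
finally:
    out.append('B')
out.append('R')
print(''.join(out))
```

Execution trace: 'E' (try body) → 'Z' (except ValueError) → 'B' (finally) → 'R' (after the try/except). Output: EZBR

Answer: EZBR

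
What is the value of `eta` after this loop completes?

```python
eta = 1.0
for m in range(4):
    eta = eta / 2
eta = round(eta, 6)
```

Halving LR 4 times: 1 / 2^4
`eta` takes the values: 1.0 → 0.5 → 0.25 → 0.125 → 0.0625

Answer: 0.0625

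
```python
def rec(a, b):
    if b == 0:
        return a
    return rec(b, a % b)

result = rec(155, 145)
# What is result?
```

rec(155, 145) -> rec(145, 10) -> rec(10, 5) -> rec(5, 0) -> 5

Answer: 5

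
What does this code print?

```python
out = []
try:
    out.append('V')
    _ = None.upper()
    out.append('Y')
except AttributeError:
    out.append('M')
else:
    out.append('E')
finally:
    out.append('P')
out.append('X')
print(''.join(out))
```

Execution trace: 'V' (try body) → 'M' (except AttributeError) → 'P' (finally) → 'X' (after the try/except). Output: VMPX

Answer: VMPX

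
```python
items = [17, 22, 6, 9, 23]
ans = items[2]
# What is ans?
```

Trace:
`items = [17, 22, 6, 9, 23]` → items = [17, 22, 6, 9, 23]
`ans = items[2]` → ans = 6
So ans = 6

Answer: 6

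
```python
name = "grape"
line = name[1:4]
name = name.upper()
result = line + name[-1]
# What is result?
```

Trace:
`name = "grape"` → name = 'grape'
`line = name[1:4]` → line = 'rap'
`name = name.upper()` → name = 'GRAPE'
`result = line + name[-1]` → result = 'rapE'
So result = 'rapE'

Answer: 'rapE'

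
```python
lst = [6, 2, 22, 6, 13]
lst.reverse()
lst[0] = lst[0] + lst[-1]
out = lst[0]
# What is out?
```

Trace:
`lst = [6, 2, 22, 6, 13]` → lst = [6, 2, 22, 6, 13]
`lst.reverse()` → lst = [13, 6, 22, 2, 6]
`lst[0] = lst[0] + lst[-1]` → lst = [19, 6, 22, 2, 6]
`out = lst[0]` → out = 19
So out = 19

Answer: 19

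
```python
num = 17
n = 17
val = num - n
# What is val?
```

Trace:
`num = 17` → num = 17
`n = 17` → n = 17
`val = num - n` → val = 0
So val = 0

Answer: 0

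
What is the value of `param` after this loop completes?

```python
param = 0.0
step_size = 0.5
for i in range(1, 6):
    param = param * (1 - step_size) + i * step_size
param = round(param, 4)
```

Moving average with lr=0.5
`param` takes the values: 0.0 → 0.5 → 1.25 → 2.125 → 3.0625 → 4.03125 → 4.0312

Answer: 4.0312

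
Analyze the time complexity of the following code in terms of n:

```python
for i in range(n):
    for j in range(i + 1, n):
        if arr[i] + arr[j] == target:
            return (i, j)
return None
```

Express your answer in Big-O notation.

This is Two sum brute force. Time complexity: O(n²).

Answer: O(n²)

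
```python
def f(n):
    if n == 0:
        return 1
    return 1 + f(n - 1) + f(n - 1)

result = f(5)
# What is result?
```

f(n) = 1 + 2·f(n-1), f(0)=1. Closed form: (1+1)·2^5 - 1 = 63.

Answer: 63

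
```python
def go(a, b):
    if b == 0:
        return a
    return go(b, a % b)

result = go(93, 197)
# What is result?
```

go(93, 197) -> go(197, 93) -> go(93, 11) -> go(11, 5) -> go(5, 1) -> go(1, 0) -> 1

Answer: 1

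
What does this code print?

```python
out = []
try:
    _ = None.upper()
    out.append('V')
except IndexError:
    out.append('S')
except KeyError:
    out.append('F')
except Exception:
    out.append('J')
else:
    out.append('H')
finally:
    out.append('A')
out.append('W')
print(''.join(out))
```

Execution trace: 'J' (except Exception) → 'A' (finally) → 'W' (after the try/except). Output: JAW

Answer: JAW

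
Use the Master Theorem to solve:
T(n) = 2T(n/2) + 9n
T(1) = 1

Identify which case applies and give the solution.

a=2, b=2, f(n)=9n. log_2(2) = 1. Since c=1 = 1, Case 2 applies: T(n) = Θ(n^log_b(a) · log n) = O(n log n).

Answer: O(n log n) - Case 2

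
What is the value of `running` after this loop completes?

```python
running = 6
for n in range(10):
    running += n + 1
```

Start at 6, add 1 to 10 = 61
`running` takes the values: 6 → 7 → 9 → 12 → 16 → 21 → 27 → 34 → 42 → 51 → 61

Answer: 61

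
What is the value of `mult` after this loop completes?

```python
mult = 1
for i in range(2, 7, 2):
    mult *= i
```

Product of even numbers 2 to 6
`mult` takes the values: 1 → 2 → 8 → 48

Answer: 48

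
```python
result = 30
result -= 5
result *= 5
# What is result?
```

Trace:
`result = 30` → result = 30
`result -= 5` → result = 25
`result *= 5` → result = 125
So result = 125

Answer: 125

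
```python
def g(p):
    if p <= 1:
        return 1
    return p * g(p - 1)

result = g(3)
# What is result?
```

g(3) = 3 * 2 * 1 = 6

Answer: 6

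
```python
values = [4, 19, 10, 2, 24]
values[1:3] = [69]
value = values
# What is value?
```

Trace:
`values = [4, 19, 10, 2, 24]` → values = [4, 19, 10, 2, 24]
`values[1:3] = [69]` → values = [4, 69, 2, 24]
`value = values` → value = [4, 69, 2, 24]
So value = [4, 69, 2, 24]

Answer: [4, 69, 2, 24]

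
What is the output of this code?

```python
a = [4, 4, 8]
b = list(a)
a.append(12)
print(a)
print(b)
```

Key concept: list() constructor creates copy.
Step by step:
`a = [4, 4, 8]` → a = [4, 4, 8]
`b = list(a)` → b = [4, 4, 8]
`a.append(12)` → a = [4, 4, 8, 12]
`print(a)` → prints [4, 4, 8, 12]
`print(b)` → prints [4, 4, 8]

Answer:
[4, 4, 8, 12]
[4, 4, 8]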